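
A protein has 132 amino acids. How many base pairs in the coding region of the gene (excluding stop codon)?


Each amino acid = 1 codon = 3 bp
bp = 132 * 3 = 396 bp

396 bp


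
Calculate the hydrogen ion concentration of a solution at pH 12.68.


[H+] = 10^(-pH)
[H+] = 10^(-12.68)
[H+] = 2.089e-13 M

2.089e-13 M


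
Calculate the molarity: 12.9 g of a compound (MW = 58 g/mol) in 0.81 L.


C = (mass / MW) / volume
C = (12.9 / 58) / 0.81
C = 0.2746 M

0.2746 M


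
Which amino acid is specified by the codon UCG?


Standard genetic code lookup.
Codon UCG -> Ser

Ser


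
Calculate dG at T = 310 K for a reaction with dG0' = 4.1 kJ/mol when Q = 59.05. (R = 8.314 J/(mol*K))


dG = dG0' + RT * ln(Q) / 1000
dG = 4.1 + 8.314 * 310 * ln(59.05) / 1000
dG = 14.6114 kJ/mol

14.6114 kJ/mol


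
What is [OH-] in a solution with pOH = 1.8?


[OH-] = 10^(-pOH)
[OH-] = 10^(-1.8)
[OH-] = 0.0158 M

0.0158 M


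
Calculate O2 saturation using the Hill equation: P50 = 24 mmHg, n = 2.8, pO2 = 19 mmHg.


Y = pO2^n / (P50^n + pO2^n)
Y = 19^2.8 / (24^2.8 + 19^2.8)
Y = 34.21%

34.21%


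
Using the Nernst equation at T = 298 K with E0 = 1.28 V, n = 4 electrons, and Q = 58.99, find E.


E = E0 - (RT/nF) * ln(Q)
E = 1.28 - (8.314 * 298 / (4 * 96485)) * ln(58.99)
E = 1.2538 V

1.2538 V


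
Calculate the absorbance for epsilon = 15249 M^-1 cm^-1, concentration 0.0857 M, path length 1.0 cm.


A = epsilon * c * l
A = 15249 * 0.0857 * 1.0
A = 1306.8393

1306.8393


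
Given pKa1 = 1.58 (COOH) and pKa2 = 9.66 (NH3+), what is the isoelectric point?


pI = (pKa1 + pKa2) / 2
pI = (1.58 + 9.66) / 2
pI = 5.62

5.62


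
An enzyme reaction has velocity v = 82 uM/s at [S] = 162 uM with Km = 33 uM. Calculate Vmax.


Vmax = v * (Km + [S]) / [S]
Vmax = 82 * (33 + 162) / 162
Vmax = 98.7037 uM/s

98.7037 uM/s


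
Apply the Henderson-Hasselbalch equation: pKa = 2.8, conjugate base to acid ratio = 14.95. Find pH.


pH = pKa + log10([A-]/[HA])
pH = 2.8 + log10(14.95)
pH = 3.9746

3.9746


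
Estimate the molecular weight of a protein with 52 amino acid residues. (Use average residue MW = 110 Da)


MW = n_residues * 110 Da
MW = 52 * 110
MW = 5720 Da

5720 Da


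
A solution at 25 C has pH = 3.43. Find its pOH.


pOH = 14 - pH
pOH = 14 - 3.43
pOH = 10.57

10.57


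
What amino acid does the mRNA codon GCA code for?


Standard genetic code lookup.
Codon GCA -> Ala

Ala


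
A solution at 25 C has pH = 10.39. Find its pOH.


pOH = 14 - pH
pOH = 14 - 10.39
pOH = 3.61

3.61


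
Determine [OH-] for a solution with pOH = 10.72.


[OH-] = 10^(-pOH)
[OH-] = 10^(-10.72)
[OH-] = 1.905e-11 M

1.905e-11 M


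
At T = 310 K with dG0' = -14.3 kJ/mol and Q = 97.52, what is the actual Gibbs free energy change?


dG = dG0' + RT * ln(Q) / 1000
dG = -14.3 + 8.314 * 310 * ln(97.52) / 1000
dG = -2.4956 kJ/mol

-2.4956 kJ/mol


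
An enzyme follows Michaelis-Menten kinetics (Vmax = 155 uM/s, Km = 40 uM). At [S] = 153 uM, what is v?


v = Vmax * [S] / (Km + [S])
v = 155 * 153 / (40 + 153)
v = 122.8756 uM/s

122.8756 uM/s


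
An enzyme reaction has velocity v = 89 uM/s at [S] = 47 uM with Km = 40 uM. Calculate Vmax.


Vmax = v * (Km + [S]) / [S]
Vmax = 89 * (40 + 47) / 47
Vmax = 164.7447 uM/s

164.7447 uM/s


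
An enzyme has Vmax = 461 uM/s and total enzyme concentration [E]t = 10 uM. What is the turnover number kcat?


kcat = Vmax / [E]t
kcat = 461 / 10
kcat = 46.1 s^-1

46.1 s^-1


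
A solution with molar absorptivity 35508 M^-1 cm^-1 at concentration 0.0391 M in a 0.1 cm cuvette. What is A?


A = epsilon * c * l
A = 35508 * 0.0391 * 0.1
A = 138.8363

138.8363


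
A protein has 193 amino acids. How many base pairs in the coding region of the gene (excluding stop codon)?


Each amino acid = 1 codon = 3 bp
bp = 193 * 3 = 579 bp

579 bp


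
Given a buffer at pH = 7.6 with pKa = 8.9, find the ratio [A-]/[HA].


[A-]/[HA] = 10^(pH - pKa)
= 10^(7.6 - 8.9)
= 0.0501

0.0501


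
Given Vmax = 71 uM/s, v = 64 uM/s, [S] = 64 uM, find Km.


Km = [S] * (Vmax - v) / v
Km = 64 * (71 - 64) / 64
Km = 7.0 uM

7.0 uM


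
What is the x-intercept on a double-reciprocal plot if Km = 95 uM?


x-intercept = -1/Km
= -1/95
= -0.0105 1/uM

-0.0105 1/uM


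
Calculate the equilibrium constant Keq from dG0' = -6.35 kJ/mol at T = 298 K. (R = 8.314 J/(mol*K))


Keq = exp(-dG0 * 1000 / (R * T))
Keq = exp(-(-6.35) * 1000 / (8.314 * 298))
Keq = 12.9746

12.9746


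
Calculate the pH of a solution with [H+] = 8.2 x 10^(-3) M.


pH = -log10([H+])
pH = -log10(8.2 x 10^(-3))
pH = 2.0862

2.0862


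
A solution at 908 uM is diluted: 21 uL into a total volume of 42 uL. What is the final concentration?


C2 = C1 * V1 / V2
C2 = 908 * 21 / 42
C2 = 454.0 uM

454.0 uM


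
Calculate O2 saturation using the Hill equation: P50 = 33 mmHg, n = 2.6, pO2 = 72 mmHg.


Y = pO2^n / (P50^n + pO2^n)
Y = 72^2.6 / (33^2.6 + 72^2.6)
Y = 88.37%

88.37%


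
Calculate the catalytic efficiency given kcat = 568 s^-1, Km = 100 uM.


Catalytic efficiency = kcat / Km
= 568 / 100
= 5.68 uM^-1*s^-1

5.68 uM^-1*s^-1


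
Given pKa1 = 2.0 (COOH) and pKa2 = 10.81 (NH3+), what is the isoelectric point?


pI = (pKa1 + pKa2) / 2
pI = (2.0 + 10.81) / 2
pI = 6.405

6.405


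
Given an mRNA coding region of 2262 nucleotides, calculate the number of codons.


codons = nucleotides / 3
codons = 2262 / 3 = 754

754


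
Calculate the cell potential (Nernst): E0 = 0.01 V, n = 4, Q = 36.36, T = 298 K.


E = E0 - (RT/nF) * ln(Q)
E = 0.01 - (8.314 * 298 / (4 * 96485)) * ln(36.36)
E = -0.0131 V

-0.0131 V


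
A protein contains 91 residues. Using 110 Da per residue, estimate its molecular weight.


MW = n_residues * 110 Da
MW = 91 * 110
MW = 10010 Da

10010 Da


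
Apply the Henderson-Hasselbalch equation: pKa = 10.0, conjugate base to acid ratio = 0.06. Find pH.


pH = pKa + log10([A-]/[HA])
pH = 10.0 + log10(0.06)
pH = 8.7782

8.7782


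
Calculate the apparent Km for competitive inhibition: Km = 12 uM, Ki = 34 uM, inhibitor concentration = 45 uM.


Km_app = Km * (1 + [I]/Ki)
Km_app = 12 * (1 + 45/34)
Km_app = 27.8824 uM

27.8824 uM


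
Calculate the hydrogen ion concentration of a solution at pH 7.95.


[H+] = 10^(-pH)
[H+] = 10^(-7.95)
[H+] = 1.122e-08 M

1.122e-08 M


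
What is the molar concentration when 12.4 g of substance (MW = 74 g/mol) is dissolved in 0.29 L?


C = (mass / MW) / volume
C = (12.4 / 74) / 0.29
C = 0.5778 M

0.5778 M


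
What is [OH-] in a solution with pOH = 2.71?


[OH-] = 10^(-pOH)
[OH-] = 10^(-2.71)
[OH-] = 0.0019 M

0.0019 M


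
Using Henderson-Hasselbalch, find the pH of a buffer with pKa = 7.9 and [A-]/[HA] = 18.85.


pH = pKa + log10([A-]/[HA])
pH = 7.9 + log10(18.85)
pH = 9.1753

9.1753


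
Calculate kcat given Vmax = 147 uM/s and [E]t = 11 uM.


kcat = Vmax / [E]t
kcat = 147 / 11
kcat = 13.3636 s^-1

13.3636 s^-1


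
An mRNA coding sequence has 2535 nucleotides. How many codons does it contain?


codons = nucleotides / 3
codons = 2535 / 3 = 845

845


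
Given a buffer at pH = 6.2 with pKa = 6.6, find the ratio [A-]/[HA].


[A-]/[HA] = 10^(pH - pKa)
= 10^(6.2 - 6.6)
= 0.3981

0.3981


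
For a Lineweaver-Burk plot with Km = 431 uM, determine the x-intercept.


x-intercept = -1/Km
= -1/431
= -0.0023 1/uM

-0.0023 1/uM


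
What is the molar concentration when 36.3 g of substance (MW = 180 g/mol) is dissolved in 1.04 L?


C = (mass / MW) / volume
C = (36.3 / 180) / 1.04
C = 0.1939 M

0.1939 M


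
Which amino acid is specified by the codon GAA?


Standard genetic code lookup.
Codon GAA -> Glu

Glu


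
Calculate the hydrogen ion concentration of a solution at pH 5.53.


[H+] = 10^(-pH)
[H+] = 10^(-5.53)
[H+] = 2.951e-06 M

2.951e-06 M


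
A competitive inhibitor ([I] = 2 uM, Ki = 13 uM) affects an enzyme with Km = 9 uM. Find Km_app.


Km_app = Km * (1 + [I]/Ki)
Km_app = 9 * (1 + 2/13)
Km_app = 10.3846 uM

10.3846 uM


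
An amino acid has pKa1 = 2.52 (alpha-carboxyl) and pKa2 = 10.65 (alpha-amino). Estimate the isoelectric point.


pI = (pKa1 + pKa2) / 2
pI = (2.52 + 10.65) / 2
pI = 6.585

6.585


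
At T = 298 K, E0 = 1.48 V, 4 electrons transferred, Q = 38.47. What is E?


E = E0 - (RT/nF) * ln(Q)
E = 1.48 - (8.314 * 298 / (4 * 96485)) * ln(38.47)
E = 1.4566 V

1.4566 V


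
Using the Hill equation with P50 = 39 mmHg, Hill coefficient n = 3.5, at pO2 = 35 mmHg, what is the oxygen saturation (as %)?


Y = pO2^n / (P50^n + pO2^n)
Y = 35^3.5 / (39^3.5 + 35^3.5)
Y = 40.64%

40.64%


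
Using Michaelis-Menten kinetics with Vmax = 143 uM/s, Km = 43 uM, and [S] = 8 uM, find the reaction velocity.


v = Vmax * [S] / (Km + [S])
v = 143 * 8 / (43 + 8)
v = 22.4314 uM/s

22.4314 uM/s


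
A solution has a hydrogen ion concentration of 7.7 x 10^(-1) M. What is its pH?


pH = -log10([H+])
pH = -log10(7.7 x 10^(-1))
pH = 0.1135

0.1135


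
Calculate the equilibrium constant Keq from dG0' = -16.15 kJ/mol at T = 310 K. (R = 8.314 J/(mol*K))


Keq = exp(-dG0 * 1000 / (R * T))
Keq = exp(-(-16.15) * 1000 / (8.314 * 310))
Keq = 526.4468

526.4468


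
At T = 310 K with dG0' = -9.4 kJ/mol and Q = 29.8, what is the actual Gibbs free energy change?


dG = dG0' + RT * ln(Q) / 1000
dG = -9.4 + 8.314 * 310 * ln(29.8) / 1000
dG = -0.6512 kJ/mol

-0.6512 kJ/mol


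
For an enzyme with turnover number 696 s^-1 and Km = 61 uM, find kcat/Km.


Catalytic efficiency = kcat / Km
= 696 / 61
= 11.4098 uM^-1*s^-1

11.4098 uM^-1*s^-1


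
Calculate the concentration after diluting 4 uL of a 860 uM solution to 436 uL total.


C2 = C1 * V1 / V2
C2 = 860 * 4 / 436
C2 = 7.8899 uM

7.8899 uM


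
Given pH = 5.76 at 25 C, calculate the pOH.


pOH = 14 - pH
pOH = 14 - 5.76
pOH = 8.24

8.24


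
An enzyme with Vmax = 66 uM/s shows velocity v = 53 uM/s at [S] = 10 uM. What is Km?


Km = [S] * (Vmax - v) / v
Km = 10 * (66 - 53) / 53
Km = 2.4528 uM

2.4528 uM


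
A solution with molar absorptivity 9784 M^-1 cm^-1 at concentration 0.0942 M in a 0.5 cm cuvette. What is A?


A = epsilon * c * l
A = 9784 * 0.0942 * 0.5
A = 460.8264

460.8264


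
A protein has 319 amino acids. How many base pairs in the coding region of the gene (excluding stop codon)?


Each amino acid = 1 codon = 3 bp
bp = 319 * 3 = 957 bp

957 bp


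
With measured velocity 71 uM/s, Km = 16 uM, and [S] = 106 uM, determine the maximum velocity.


Vmax = v * (Km + [S]) / [S]
Vmax = 71 * (16 + 106) / 106
Vmax = 81.717 uM/s

81.717 uM/s


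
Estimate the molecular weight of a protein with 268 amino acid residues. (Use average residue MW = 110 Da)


MW = n_residues * 110 Da
MW = 268 * 110
MW = 29480 Da

29480 Da


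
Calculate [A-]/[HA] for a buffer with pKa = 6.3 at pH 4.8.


[A-]/[HA] = 10^(pH - pKa)
= 10^(4.8 - 6.3)
= 0.0316

0.0316


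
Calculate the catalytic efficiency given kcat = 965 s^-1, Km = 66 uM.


Catalytic efficiency = kcat / Km
= 965 / 66
= 14.6212 uM^-1*s^-1

14.6212 uM^-1*s^-1


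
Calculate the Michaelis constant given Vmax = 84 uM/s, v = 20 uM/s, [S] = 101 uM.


Km = [S] * (Vmax - v) / v
Km = 101 * (84 - 20) / 20
Km = 323.2 uM

323.2 uM


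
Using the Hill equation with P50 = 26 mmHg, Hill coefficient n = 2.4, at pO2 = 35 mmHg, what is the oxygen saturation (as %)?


Y = pO2^n / (P50^n + pO2^n)
Y = 35^2.4 / (26^2.4 + 35^2.4)
Y = 67.12%

67.12%


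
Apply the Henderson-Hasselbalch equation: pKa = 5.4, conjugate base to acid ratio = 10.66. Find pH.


pH = pKa + log10([A-]/[HA])
pH = 5.4 + log10(10.66)
pH = 6.4278

6.4278


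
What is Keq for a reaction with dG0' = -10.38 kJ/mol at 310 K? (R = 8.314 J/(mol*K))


Keq = exp(-dG0 * 1000 / (R * T))
Keq = exp(-(-10.38) * 1000 / (8.314 * 310))
Keq = 56.1153

56.1153


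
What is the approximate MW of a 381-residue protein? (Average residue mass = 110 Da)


MW = n_residues * 110 Da
MW = 381 * 110
MW = 41910 Da

41910 Da


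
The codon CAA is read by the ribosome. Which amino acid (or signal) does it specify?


Standard genetic code lookup.
Codon CAA -> Gln

Gln


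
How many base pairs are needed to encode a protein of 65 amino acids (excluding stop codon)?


Each amino acid = 1 codon = 3 bp
bp = 65 * 3 = 195 bp

195 bp


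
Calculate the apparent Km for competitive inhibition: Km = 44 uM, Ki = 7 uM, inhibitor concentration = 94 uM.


Km_app = Km * (1 + [I]/Ki)
Km_app = 44 * (1 + 94/7)
Km_app = 634.8571 uM

634.8571 uM


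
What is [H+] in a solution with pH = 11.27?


[H+] = 10^(-pH)
[H+] = 10^(-11.27)
[H+] = 5.370e-12 M

5.370e-12 M


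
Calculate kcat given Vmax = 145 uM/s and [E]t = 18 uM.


kcat = Vmax / [E]t
kcat = 145 / 18
kcat = 8.0556 s^-1

8.0556 s^-1


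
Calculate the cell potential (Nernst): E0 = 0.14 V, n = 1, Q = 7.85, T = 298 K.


E = E0 - (RT/nF) * ln(Q)
E = 0.14 - (8.314 * 298 / (1 * 96485)) * ln(7.85)
E = 0.0871 V

0.0871 V


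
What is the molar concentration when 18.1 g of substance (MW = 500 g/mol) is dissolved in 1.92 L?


C = (mass / MW) / volume
C = (18.1 / 500) / 1.92
C = 0.0189 M

0.0189 M


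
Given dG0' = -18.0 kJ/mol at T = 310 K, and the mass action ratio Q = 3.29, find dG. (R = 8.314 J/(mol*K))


dG = dG0' + RT * ln(Q) / 1000
dG = -18.0 + 8.314 * 310 * ln(3.29) / 1000
dG = -14.9307 kJ/mol

-14.9307 kJ/mol


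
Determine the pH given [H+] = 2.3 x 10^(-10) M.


pH = -log10([H+])
pH = -log10(2.3 x 10^(-10))
pH = 9.6383

9.6383


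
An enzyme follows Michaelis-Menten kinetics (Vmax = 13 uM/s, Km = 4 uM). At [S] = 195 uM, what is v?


v = Vmax * [S] / (Km + [S])
v = 13 * 195 / (4 + 195)
v = 12.7387 uM/s

12.7387 uM/s


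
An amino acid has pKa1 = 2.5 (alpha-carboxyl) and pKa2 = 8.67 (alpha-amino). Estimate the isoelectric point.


pI = (pKa1 + pKa2) / 2
pI = (2.5 + 8.67) / 2
pI = 5.585

5.585


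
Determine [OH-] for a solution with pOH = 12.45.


[OH-] = 10^(-pOH)
[OH-] = 10^(-12.45)
[OH-] = 3.548e-13 M

3.548e-13 M


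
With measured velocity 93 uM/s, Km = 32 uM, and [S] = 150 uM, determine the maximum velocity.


Vmax = v * (Km + [S]) / [S]
Vmax = 93 * (32 + 150) / 150
Vmax = 112.84 uM/s

112.84 uM/s


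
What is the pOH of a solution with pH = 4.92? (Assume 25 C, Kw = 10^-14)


pOH = 14 - pH
pOH = 14 - 4.92
pOH = 9.08

9.08


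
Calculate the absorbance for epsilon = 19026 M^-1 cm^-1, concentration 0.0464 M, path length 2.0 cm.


A = epsilon * c * l
A = 19026 * 0.0464 * 2.0
A = 1765.6128

1765.6128


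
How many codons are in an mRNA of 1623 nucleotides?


codons = nucleotides / 3
codons = 1623 / 3 = 541

541


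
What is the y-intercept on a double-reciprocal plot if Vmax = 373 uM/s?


y-intercept = 1/Vmax
= 1/373
= 0.0027 s/uM

0.0027 s/uM


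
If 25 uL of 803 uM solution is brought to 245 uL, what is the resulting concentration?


C2 = C1 * V1 / V2
C2 = 803 * 25 / 245
C2 = 81.9388 uM

81.9388 uM


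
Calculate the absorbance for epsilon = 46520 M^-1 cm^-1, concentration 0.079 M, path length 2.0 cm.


A = epsilon * c * l
A = 46520 * 0.079 * 2.0
A = 7350.16

7350.16


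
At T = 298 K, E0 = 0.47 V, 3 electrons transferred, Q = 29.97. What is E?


E = E0 - (RT/nF) * ln(Q)
E = 0.47 - (8.314 * 298 / (3 * 96485)) * ln(29.97)
E = 0.4409 V

0.4409 V


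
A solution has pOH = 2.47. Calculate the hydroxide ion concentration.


[OH-] = 10^(-pOH)
[OH-] = 10^(-2.47)
[OH-] = 0.0034 M

0.0034 M


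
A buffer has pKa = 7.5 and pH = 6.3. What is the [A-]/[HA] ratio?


[A-]/[HA] = 10^(pH - pKa)
= 10^(6.3 - 7.5)
= 0.0631

0.0631


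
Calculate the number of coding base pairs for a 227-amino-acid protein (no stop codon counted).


Each amino acid = 1 codon = 3 bp
bp = 227 * 3 = 681 bp

681 bp


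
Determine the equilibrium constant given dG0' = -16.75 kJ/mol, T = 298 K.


Keq = exp(-dG0 * 1000 / (R * T))
Keq = exp(-(-16.75) * 1000 / (8.314 * 298))
Keq = 863.2041

863.2041


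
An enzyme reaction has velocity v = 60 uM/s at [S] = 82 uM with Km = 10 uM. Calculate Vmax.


Vmax = v * (Km + [S]) / [S]
Vmax = 60 * (10 + 82) / 82
Vmax = 67.3171 uM/s

67.3171 uM/s


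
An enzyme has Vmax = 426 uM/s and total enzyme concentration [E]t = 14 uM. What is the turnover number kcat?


kcat = Vmax / [E]t
kcat = 426 / 14
kcat = 30.4286 s^-1

30.4286 s^-1


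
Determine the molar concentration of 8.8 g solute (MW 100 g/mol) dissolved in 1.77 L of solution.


C = (mass / MW) / volume
C = (8.8 / 100) / 1.77
C = 0.0497 M

0.0497 M


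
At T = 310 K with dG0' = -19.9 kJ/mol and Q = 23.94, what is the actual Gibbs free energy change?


dG = dG0' + RT * ln(Q) / 1000
dG = -19.9 + 8.314 * 310 * ln(23.94) / 1000
dG = -11.7155 kJ/mol

-11.7155 kJ/mol


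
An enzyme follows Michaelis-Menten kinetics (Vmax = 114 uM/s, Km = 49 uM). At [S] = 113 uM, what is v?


v = Vmax * [S] / (Km + [S])
v = 114 * 113 / (49 + 113)
v = 79.5185 uM/s

79.5185 uM/s


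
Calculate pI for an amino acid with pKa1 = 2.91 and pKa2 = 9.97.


pI = (pKa1 + pKa2) / 2
pI = (2.91 + 9.97) / 2
pI = 6.44

6.44


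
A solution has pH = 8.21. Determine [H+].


[H+] = 10^(-pH)
[H+] = 10^(-8.21)
[H+] = 6.166e-09 M

6.166e-09 M


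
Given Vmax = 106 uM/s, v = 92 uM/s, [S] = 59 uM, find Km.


Km = [S] * (Vmax - v) / v
Km = 59 * (106 - 92) / 92
Km = 8.9783 uM

8.9783 uM


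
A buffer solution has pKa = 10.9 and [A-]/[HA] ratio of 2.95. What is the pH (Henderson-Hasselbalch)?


pH = pKa + log10([A-]/[HA])
pH = 10.9 + log10(2.95)
pH = 11.3698

11.3698


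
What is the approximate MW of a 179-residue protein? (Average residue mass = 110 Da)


MW = n_residues * 110 Da
MW = 179 * 110
MW = 19690 Da

19690 Da


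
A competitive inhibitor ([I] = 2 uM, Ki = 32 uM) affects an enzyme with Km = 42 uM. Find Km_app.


Km_app = Km * (1 + [I]/Ki)
Km_app = 42 * (1 + 2/32)
Km_app = 44.625 uM

44.625 uM


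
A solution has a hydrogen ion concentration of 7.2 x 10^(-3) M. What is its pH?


pH = -log10([H+])
pH = -log10(7.2 x 10^(-3))
pH = 2.1427

2.1427


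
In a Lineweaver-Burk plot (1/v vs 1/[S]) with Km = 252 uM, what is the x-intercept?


x-intercept = -1/Km
= -1/252
= -0.004 1/uM

-0.004 1/uM


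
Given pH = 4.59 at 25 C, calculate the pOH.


pOH = 14 - pH
pOH = 14 - 4.59
pOH = 9.41

9.41


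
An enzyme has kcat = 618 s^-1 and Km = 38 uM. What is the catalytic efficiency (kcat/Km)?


Catalytic efficiency = kcat / Km
= 618 / 38
= 16.2632 uM^-1*s^-1

16.2632 uM^-1*s^-1


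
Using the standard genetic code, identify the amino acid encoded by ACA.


Standard genetic code lookup.
Codon ACA -> Thr

Thr


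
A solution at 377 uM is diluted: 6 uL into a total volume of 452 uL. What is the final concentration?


C2 = C1 * V1 / V2
C2 = 377 * 6 / 452
C2 = 5.0044 uM

5.0044 uM


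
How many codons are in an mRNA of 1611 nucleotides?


codons = nucleotides / 3
codons = 1611 / 3 = 537

537


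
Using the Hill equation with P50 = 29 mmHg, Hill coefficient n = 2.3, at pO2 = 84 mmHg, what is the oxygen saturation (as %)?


Y = pO2^n / (P50^n + pO2^n)
Y = 84^2.3 / (29^2.3 + 84^2.3)
Y = 92.03%

92.03%


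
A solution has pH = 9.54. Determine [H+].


[H+] = 10^(-pH)
[H+] = 10^(-9.54)
[H+] = 2.884e-10 M

2.884e-10 M


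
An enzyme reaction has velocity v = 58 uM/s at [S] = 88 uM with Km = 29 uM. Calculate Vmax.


Vmax = v * (Km + [S]) / [S]
Vmax = 58 * (29 + 88) / 88
Vmax = 77.1136 uM/s

77.1136 uM/s


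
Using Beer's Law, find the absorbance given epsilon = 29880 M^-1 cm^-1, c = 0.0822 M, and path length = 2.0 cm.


A = epsilon * c * l
A = 29880 * 0.0822 * 2.0
A = 4912.272

4912.272


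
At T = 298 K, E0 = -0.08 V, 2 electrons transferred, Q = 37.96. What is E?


E = E0 - (RT/nF) * ln(Q)
E = -0.08 - (8.314 * 298 / (2 * 96485)) * ln(37.96)
E = -0.1267 V

-0.1267 V


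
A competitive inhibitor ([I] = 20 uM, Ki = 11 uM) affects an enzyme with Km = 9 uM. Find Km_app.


Km_app = Km * (1 + [I]/Ki)
Km_app = 9 * (1 + 20/11)
Km_app = 25.3636 uM

25.3636 uM


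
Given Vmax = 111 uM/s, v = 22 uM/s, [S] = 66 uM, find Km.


Km = [S] * (Vmax - v) / v
Km = 66 * (111 - 22) / 22
Km = 267.0 uM

267.0 uM


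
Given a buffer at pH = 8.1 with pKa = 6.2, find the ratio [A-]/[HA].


[A-]/[HA] = 10^(pH - pKa)
= 10^(8.1 - 6.2)
= 79.4328

79.4328


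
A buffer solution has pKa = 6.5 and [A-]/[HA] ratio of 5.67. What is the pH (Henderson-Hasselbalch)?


pH = pKa + log10([A-]/[HA])
pH = 6.5 + log10(5.67)
pH = 7.2536

7.2536


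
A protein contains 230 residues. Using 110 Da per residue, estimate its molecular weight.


MW = n_residues * 110 Da
MW = 230 * 110
MW = 25300 Da

25300 Da


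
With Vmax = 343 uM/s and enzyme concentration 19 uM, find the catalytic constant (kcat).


kcat = Vmax / [E]t
kcat = 343 / 19
kcat = 18.0526 s^-1

18.0526 s^-1


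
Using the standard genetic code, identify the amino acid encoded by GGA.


Standard genetic code lookup.
Codon GGA -> Gly

Gly


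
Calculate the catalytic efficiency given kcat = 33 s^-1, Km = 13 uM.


Catalytic efficiency = kcat / Km
= 33 / 13
= 2.5385 uM^-1*s^-1

2.5385 uM^-1*s^-1


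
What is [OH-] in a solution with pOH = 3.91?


[OH-] = 10^(-pOH)
[OH-] = 10^(-3.91)
[OH-] = 1.230e-04 M

1.230e-04 M


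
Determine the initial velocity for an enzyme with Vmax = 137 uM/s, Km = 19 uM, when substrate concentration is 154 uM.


v = Vmax * [S] / (Km + [S])
v = 137 * 154 / (19 + 154)
v = 121.9538 uM/s

121.9538 uM/s


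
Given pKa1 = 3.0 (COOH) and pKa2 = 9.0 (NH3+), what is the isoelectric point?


pI = (pKa1 + pKa2) / 2
pI = (3.0 + 9.0) / 2
pI = 6.0

6.0


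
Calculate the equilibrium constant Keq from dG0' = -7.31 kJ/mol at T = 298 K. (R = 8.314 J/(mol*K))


Keq = exp(-dG0 * 1000 / (R * T))
Keq = exp(-(-7.31) * 1000 / (8.314 * 298))
Keq = 19.1149

19.1149


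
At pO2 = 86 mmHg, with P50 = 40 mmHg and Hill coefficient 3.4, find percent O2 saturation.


Y = pO2^n / (P50^n + pO2^n)
Y = 86^3.4 / (40^3.4 + 86^3.4)
Y = 93.1%

93.1%


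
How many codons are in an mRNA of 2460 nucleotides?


codons = nucleotides / 3
codons = 2460 / 3 = 820

820


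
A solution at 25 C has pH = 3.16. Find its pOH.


pOH = 14 - pH
pOH = 14 - 3.16
pOH = 10.84

10.84


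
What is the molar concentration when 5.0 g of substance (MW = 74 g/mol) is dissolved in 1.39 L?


C = (mass / MW) / volume
C = (5.0 / 74) / 1.39
C = 0.0486 M

0.0486 M


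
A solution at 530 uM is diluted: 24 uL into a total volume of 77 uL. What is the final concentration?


C2 = C1 * V1 / V2
C2 = 530 * 24 / 77
C2 = 165.1948 uM

165.1948 uM


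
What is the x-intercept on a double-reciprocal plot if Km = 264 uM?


x-intercept = -1/Km
= -1/264
= -0.0038 1/uM

-0.0038 1/uM


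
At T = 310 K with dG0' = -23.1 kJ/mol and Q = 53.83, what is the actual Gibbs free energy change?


dG = dG0' + RT * ln(Q) / 1000
dG = -23.1 + 8.314 * 310 * ln(53.83) / 1000
dG = -12.8272 kJ/mol

-12.8272 kJ/mol


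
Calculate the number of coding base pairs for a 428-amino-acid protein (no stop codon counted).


Each amino acid = 1 codon = 3 bp
bp = 428 * 3 = 1284 bp

1284 bp


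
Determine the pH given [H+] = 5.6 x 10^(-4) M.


pH = -log10([H+])
pH = -log10(5.6 x 10^(-4))
pH = 3.2518

3.2518


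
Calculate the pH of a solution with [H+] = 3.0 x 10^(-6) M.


pH = -log10([H+])
pH = -log10(3.0 x 10^(-6))
pH = 5.5229

5.5229


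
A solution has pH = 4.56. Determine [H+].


[H+] = 10^(-pH)
[H+] = 10^(-4.56)
[H+] = 2.754e-05 M

2.754e-05 M


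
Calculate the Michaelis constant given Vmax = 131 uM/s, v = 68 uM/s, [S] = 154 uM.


Km = [S] * (Vmax - v) / v
Km = 154 * (131 - 68) / 68
Km = 142.6765 uM

142.6765 uM


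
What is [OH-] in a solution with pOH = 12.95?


[OH-] = 10^(-pOH)
[OH-] = 10^(-12.95)
[OH-] = 1.122e-13 M

1.122e-13 M


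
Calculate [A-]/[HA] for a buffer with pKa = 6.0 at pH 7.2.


[A-]/[HA] = 10^(pH - pKa)
= 10^(7.2 - 6.0)
= 15.8489

15.8489


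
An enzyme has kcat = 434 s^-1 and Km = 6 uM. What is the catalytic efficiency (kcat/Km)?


Catalytic efficiency = kcat / Km
= 434 / 6
= 72.3333 uM^-1*s^-1

72.3333 uM^-1*s^-1


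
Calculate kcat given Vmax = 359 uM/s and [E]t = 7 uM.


kcat = Vmax / [E]t
kcat = 359 / 7
kcat = 51.2857 s^-1

51.2857 s^-1


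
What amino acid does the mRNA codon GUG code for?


Standard genetic code lookup.
Codon GUG -> Val

Val


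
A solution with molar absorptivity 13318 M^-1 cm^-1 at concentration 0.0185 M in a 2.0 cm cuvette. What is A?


A = epsilon * c * l
A = 13318 * 0.0185 * 2.0
A = 492.766

492.766


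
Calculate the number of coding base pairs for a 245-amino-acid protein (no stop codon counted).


Each amino acid = 1 codon = 3 bp
bp = 245 * 3 = 735 bp

735 bp


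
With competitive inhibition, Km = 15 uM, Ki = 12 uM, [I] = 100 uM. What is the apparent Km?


Km_app = Km * (1 + [I]/Ki)
Km_app = 15 * (1 + 100/12)
Km_app = 140.0 uM

140.0 uM


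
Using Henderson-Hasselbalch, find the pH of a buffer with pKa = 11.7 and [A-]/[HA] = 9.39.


pH = pKa + log10([A-]/[HA])
pH = 11.7 + log10(9.39)
pH = 12.6727

12.6727


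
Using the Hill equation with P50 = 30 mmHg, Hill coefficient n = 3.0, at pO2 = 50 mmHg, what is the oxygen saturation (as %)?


Y = pO2^n / (P50^n + pO2^n)
Y = 50^3.0 / (30^3.0 + 50^3.0)
Y = 82.24%

82.24%


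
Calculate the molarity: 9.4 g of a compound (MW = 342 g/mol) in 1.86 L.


C = (mass / MW) / volume
C = (9.4 / 342) / 1.86
C = 0.0148 M

0.0148 M


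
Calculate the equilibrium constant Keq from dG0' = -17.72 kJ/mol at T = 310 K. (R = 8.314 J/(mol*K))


Keq = exp(-dG0 * 1000 / (R * T))
Keq = exp(-(-17.72) * 1000 / (8.314 * 310))
Keq = 968.0711

968.0711


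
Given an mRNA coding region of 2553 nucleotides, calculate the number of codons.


codons = nucleotides / 3
codons = 2553 / 3 = 851

851


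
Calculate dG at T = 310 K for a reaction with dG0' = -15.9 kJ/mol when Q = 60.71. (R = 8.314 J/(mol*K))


dG = dG0' + RT * ln(Q) / 1000
dG = -15.9 + 8.314 * 310 * ln(60.71) / 1000
dG = -5.3172 kJ/mol

-5.3172 kJ/mol


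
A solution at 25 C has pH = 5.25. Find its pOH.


pOH = 14 - pH
pOH = 14 - 5.25
pOH = 8.75

8.75


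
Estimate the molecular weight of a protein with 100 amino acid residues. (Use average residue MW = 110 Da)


MW = n_residues * 110 Da
MW = 100 * 110
MW = 11000 Da

11000 Da


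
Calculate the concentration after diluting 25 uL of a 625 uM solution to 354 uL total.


C2 = C1 * V1 / V2
C2 = 625 * 25 / 354
C2 = 44.1384 uM

44.1384 uM


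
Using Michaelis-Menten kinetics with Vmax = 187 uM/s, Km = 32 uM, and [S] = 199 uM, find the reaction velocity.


v = Vmax * [S] / (Km + [S])
v = 187 * 199 / (32 + 199)
v = 161.0952 uM/s

161.0952 uM/s


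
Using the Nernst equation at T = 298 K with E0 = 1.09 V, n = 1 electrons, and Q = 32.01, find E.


E = E0 - (RT/nF) * ln(Q)
E = 1.09 - (8.314 * 298 / (1 * 96485)) * ln(32.01)
E = 1.001 V

1.001 V


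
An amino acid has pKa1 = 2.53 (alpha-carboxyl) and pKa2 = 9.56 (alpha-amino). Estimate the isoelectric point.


pI = (pKa1 + pKa2) / 2
pI = (2.53 + 9.56) / 2
pI = 6.045

6.045


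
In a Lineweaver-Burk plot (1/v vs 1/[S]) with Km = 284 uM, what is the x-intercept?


x-intercept = -1/Km
= -1/284
= -0.0035 1/uM

-0.0035 1/uM


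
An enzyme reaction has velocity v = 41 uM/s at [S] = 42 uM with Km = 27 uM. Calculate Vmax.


Vmax = v * (Km + [S]) / [S]
Vmax = 41 * (27 + 42) / 42
Vmax = 67.3571 uM/s

67.3571 uM/s


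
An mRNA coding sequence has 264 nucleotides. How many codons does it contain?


codons = nucleotides / 3
codons = 264 / 3 = 88

88


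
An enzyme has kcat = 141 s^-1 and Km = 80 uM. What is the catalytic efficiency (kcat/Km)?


Catalytic efficiency = kcat / Km
= 141 / 80
= 1.7625 uM^-1*s^-1

1.7625 uM^-1*s^-1


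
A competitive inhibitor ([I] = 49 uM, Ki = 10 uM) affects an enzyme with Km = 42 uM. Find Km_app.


Km_app = Km * (1 + [I]/Ki)
Km_app = 42 * (1 + 49/10)
Km_app = 247.8 uM

247.8 uM


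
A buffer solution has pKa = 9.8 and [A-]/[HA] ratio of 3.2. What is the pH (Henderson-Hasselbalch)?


pH = pKa + log10([A-]/[HA])
pH = 9.8 + log10(3.2)
pH = 10.3051

10.3051


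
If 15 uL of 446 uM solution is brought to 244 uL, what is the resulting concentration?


C2 = C1 * V1 / V2
C2 = 446 * 15 / 244
C2 = 27.418 uM

27.418 uM


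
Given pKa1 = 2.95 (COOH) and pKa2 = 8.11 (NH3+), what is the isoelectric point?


pI = (pKa1 + pKa2) / 2
pI = (2.95 + 8.11) / 2
pI = 5.53

5.53


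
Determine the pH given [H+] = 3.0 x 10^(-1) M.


pH = -log10([H+])
pH = -log10(3.0 x 10^(-1))
pH = 0.5229

0.5229


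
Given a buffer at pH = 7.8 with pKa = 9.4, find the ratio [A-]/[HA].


[A-]/[HA] = 10^(pH - pKa)
= 10^(7.8 - 9.4)
= 0.0251

0.0251


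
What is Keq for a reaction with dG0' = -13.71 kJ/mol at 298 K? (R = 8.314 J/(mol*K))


Keq = exp(-dG0 * 1000 / (R * T))
Keq = exp(-(-13.71) * 1000 / (8.314 * 298))
Keq = 253.0643

253.0643


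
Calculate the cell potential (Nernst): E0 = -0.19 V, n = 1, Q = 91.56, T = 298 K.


E = E0 - (RT/nF) * ln(Q)
E = -0.19 - (8.314 * 298 / (1 * 96485)) * ln(91.56)
E = -0.306 V

-0.306 V


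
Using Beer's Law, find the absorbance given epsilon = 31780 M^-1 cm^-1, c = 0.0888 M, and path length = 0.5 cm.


A = epsilon * c * l
A = 31780 * 0.0888 * 0.5
A = 1411.032

1411.032


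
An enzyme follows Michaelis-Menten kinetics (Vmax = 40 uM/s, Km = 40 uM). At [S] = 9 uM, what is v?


v = Vmax * [S] / (Km + [S])
v = 40 * 9 / (40 + 9)
v = 7.3469 uM/s

7.3469 uM/s


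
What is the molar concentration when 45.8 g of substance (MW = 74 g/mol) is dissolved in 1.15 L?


C = (mass / MW) / volume
C = (45.8 / 74) / 1.15
C = 0.5382 M

0.5382 M


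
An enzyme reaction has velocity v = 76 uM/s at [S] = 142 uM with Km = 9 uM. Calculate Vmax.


Vmax = v * (Km + [S]) / [S]
Vmax = 76 * (9 + 142) / 142
Vmax = 80.8169 uM/s

80.8169 uM/s


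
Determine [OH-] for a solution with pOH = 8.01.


[OH-] = 10^(-pOH)
[OH-] = 10^(-8.01)
[OH-] = 9.772e-09 M

9.772e-09 M


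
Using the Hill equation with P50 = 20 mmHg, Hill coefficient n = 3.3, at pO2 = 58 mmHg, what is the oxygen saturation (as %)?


Y = pO2^n / (P50^n + pO2^n)
Y = 58^3.3 / (20^3.3 + 58^3.3)
Y = 97.11%

97.11%


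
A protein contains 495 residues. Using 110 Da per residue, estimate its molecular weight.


MW = n_residues * 110 Da
MW = 495 * 110
MW = 54450 Da

54450 Da


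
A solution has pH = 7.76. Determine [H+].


[H+] = 10^(-pH)
[H+] = 10^(-7.76)
[H+] = 1.738e-08 M

1.738e-08 M


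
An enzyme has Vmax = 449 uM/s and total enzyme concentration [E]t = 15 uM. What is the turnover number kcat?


kcat = Vmax / [E]t
kcat = 449 / 15
kcat = 29.9333 s^-1

29.9333 s^-1


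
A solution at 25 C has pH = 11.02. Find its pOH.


pOH = 14 - pH
pOH = 14 - 11.02
pOH = 2.98

2.98


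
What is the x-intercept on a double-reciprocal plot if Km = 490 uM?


x-intercept = -1/Km
= -1/490
= -0.002 1/uM

-0.002 1/uM


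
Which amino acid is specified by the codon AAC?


Standard genetic code lookup.
Codon AAC -> Asn

Asn


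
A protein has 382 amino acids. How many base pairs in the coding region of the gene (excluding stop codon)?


Each amino acid = 1 codon = 3 bp
bp = 382 * 3 = 1146 bp

1146 bp


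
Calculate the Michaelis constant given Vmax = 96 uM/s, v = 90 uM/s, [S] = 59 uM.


Km = [S] * (Vmax - v) / v
Km = 59 * (96 - 90) / 90
Km = 3.9333 uM

3.9333 uM


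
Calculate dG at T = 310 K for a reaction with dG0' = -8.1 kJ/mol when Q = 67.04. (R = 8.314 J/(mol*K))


dG = dG0' + RT * ln(Q) / 1000
dG = -8.1 + 8.314 * 310 * ln(67.04) / 1000
dG = 2.7385 kJ/mol

2.7385 kJ/mol


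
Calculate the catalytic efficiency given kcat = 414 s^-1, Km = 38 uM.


Catalytic efficiency = kcat / Km
= 414 / 38
= 10.8947 uM^-1*s^-1

10.8947 uM^-1*s^-1


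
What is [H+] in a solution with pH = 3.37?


[H+] = 10^(-pH)
[H+] = 10^(-3.37)
[H+] = 4.266e-04 M

4.266e-04 M


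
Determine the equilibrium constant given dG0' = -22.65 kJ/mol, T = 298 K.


Keq = exp(-dG0 * 1000 / (R * T))
Keq = exp(-(-22.65) * 1000 / (8.314 * 298))
Keq = 9339.5639

9339.5639


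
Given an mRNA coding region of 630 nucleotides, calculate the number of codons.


codons = nucleotides / 3
codons = 630 / 3 = 210

210


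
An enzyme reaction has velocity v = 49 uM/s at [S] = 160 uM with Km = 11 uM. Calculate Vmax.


Vmax = v * (Km + [S]) / [S]
Vmax = 49 * (11 + 160) / 160
Vmax = 52.3687 uM/s

52.3687 uM/s


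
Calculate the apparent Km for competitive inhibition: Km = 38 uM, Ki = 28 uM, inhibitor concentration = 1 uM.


Km_app = Km * (1 + [I]/Ki)
Km_app = 38 * (1 + 1/28)
Km_app = 39.3571 uM

39.3571 uM


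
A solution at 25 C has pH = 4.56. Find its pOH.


pOH = 14 - pH
pOH = 14 - 4.56
pOH = 9.44

9.44


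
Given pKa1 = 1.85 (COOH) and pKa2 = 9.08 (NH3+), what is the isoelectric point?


pI = (pKa1 + pKa2) / 2
pI = (1.85 + 9.08) / 2
pI = 5.465

5.465


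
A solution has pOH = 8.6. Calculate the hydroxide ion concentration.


[OH-] = 10^(-pOH)
[OH-] = 10^(-8.6)
[OH-] = 2.512e-09 M

2.512e-09 M


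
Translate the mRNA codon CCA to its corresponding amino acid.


Standard genetic code lookup.
Codon CCA -> Pro

Pro


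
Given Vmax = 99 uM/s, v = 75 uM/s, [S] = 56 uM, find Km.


Km = [S] * (Vmax - v) / v
Km = 56 * (99 - 75) / 75
Km = 17.92 uM

17.92 uM


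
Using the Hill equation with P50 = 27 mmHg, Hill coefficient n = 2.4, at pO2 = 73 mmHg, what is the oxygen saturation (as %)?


Y = pO2^n / (P50^n + pO2^n)
Y = 73^2.4 / (27^2.4 + 73^2.4)
Y = 91.58%

91.58%


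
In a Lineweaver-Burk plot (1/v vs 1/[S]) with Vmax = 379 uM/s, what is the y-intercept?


y-intercept = 1/Vmax
= 1/379
= 0.0026 s/uM

0.0026 s/uM


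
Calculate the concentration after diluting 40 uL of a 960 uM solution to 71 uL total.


C2 = C1 * V1 / V2
C2 = 960 * 40 / 71
C2 = 540.8451 uM

540.8451 uM


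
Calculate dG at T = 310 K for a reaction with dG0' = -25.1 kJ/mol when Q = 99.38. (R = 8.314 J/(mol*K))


dG = dG0' + RT * ln(Q) / 1000
dG = -25.1 + 8.314 * 310 * ln(99.38) / 1000
dG = -13.2469 kJ/mol

-13.2469 kJ/mol


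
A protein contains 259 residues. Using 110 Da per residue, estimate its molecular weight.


MW = n_residues * 110 Da
MW = 259 * 110
MW = 28490 Da

28490 Da


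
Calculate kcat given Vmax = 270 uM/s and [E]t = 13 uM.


kcat = Vmax / [E]t
kcat = 270 / 13
kcat = 20.7692 s^-1

20.7692 s^-1


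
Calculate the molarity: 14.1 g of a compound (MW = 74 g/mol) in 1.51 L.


C = (mass / MW) / volume
C = (14.1 / 74) / 1.51
C = 0.1262 M

0.1262 M


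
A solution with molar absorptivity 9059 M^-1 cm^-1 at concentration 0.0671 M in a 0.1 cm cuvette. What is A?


A = epsilon * c * l
A = 9059 * 0.0671 * 0.1
A = 60.7859

60.7859


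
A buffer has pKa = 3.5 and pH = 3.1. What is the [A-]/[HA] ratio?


[A-]/[HA] = 10^(pH - pKa)
= 10^(3.1 - 3.5)
= 0.3981

0.3981


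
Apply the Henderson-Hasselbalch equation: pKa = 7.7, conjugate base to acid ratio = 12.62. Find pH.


pH = pKa + log10([A-]/[HA])
pH = 7.7 + log10(12.62)
pH = 8.8011

8.8011


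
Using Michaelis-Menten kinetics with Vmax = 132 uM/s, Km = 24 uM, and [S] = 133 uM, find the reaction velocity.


v = Vmax * [S] / (Km + [S])
v = 132 * 133 / (24 + 133)
v = 111.8217 uM/s

111.8217 uM/s


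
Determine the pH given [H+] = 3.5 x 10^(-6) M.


pH = -log10([H+])
pH = -log10(3.5 x 10^(-6))
pH = 5.4559

5.4559


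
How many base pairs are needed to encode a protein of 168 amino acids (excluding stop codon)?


Each amino acid = 1 codon = 3 bp
bp = 168 * 3 = 504 bp

504 bp


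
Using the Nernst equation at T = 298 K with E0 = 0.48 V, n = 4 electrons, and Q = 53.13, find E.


E = E0 - (RT/nF) * ln(Q)
E = 0.48 - (8.314 * 298 / (4 * 96485)) * ln(53.13)
E = 0.4545 V

0.4545 V


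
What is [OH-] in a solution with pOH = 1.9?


[OH-] = 10^(-pOH)
[OH-] = 10^(-1.9)
[OH-] = 0.0126 M

0.0126 M


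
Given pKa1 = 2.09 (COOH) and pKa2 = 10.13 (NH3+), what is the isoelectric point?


pI = (pKa1 + pKa2) / 2
pI = (2.09 + 10.13) / 2
pI = 6.11

6.11


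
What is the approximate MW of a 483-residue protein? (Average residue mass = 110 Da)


MW = n_residues * 110 Da
MW = 483 * 110
MW = 53130 Da

53130 Da


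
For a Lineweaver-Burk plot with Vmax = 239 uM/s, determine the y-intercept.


y-intercept = 1/Vmax
= 1/239
= 0.0042 s/uM

0.0042 s/uM


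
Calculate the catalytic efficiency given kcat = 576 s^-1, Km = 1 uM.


Catalytic efficiency = kcat / Km
= 576 / 1
= 576.0 uM^-1*s^-1

576.0 uM^-1*s^-1


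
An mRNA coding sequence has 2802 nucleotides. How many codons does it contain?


codons = nucleotides / 3
codons = 2802 / 3 = 934

934


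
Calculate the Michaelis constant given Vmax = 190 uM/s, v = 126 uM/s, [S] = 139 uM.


Km = [S] * (Vmax - v) / v
Km = 139 * (190 - 126) / 126
Km = 70.6032 uM

70.6032 uM


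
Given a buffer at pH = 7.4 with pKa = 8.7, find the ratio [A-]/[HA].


[A-]/[HA] = 10^(pH - pKa)
= 10^(7.4 - 8.7)
= 0.0501

0.0501


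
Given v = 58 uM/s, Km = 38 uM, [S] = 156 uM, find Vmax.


Vmax = v * (Km + [S]) / [S]
Vmax = 58 * (38 + 156) / 156
Vmax = 72.1282 uM/s

72.1282 uM/s


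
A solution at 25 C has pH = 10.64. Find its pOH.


pOH = 14 - pH
pOH = 14 - 10.64
pOH = 3.36

3.36


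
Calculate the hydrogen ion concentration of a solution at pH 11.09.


[H+] = 10^(-pH)
[H+] = 10^(-11.09)
[H+] = 8.128e-12 M

8.128e-12 M


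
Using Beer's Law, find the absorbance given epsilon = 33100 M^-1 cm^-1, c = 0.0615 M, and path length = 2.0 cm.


A = epsilon * c * l
A = 33100 * 0.0615 * 2.0
A = 4071.3

4071.3


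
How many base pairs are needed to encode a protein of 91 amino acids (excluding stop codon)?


Each amino acid = 1 codon = 3 bp
bp = 91 * 3 = 273 bp

273 bp


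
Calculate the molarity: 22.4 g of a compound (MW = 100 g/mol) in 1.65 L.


C = (mass / MW) / volume
C = (22.4 / 100) / 1.65
C = 0.1358 M

0.1358 M


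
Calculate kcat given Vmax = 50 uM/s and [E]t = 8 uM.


kcat = Vmax / [E]t
kcat = 50 / 8
kcat = 6.25 s^-1

6.25 s^-1


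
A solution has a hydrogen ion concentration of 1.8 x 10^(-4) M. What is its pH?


pH = -log10([H+])
pH = -log10(1.8 x 10^(-4))
pH = 3.7447

3.7447


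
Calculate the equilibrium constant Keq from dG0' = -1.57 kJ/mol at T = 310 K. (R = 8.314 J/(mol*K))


Keq = exp(-dG0 * 1000 / (R * T))
Keq = exp(-(-1.57) * 1000 / (8.314 * 310))
Keq = 1.8389

1.8389


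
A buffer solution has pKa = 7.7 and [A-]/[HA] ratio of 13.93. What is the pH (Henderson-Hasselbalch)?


pH = pKa + log10([A-]/[HA])
pH = 7.7 + log10(13.93)
pH = 8.844

8.844


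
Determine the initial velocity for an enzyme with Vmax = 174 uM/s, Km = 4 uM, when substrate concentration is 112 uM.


v = Vmax * [S] / (Km + [S])
v = 174 * 112 / (4 + 112)
v = 168.0 uM/s

168.0 uM/s


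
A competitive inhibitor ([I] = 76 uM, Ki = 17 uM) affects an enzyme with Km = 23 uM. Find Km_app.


Km_app = Km * (1 + [I]/Ki)
Km_app = 23 * (1 + 76/17)
Km_app = 125.8235 uM

125.8235 uM


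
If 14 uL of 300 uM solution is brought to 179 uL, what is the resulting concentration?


C2 = C1 * V1 / V2
C2 = 300 * 14 / 179
C2 = 23.4637 uM

23.4637 uM
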